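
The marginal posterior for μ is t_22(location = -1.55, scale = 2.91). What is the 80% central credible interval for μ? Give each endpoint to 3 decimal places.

[-5.395, 2.295]

The t_22 distribution is symmetric; the 80% interval is -1.55 ± t·2.91 with t_{0.9,22} = 1.321.
Half-width: 1.321 × 2.91 = 3.845.
-1.55 − 3.845 = -5.395; -1.55 + 3.845 = 2.295.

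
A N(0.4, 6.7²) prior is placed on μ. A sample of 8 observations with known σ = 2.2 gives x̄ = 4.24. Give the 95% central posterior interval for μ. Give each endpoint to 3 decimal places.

[2.675, 5.703]

Posterior precision = 1/6.7² + 8/2.2² = 0.0223 + 1.6529 = 1.6752, so posterior SD = 0.7726.
Posterior mean = (0.4/6.7² + 8·4.24/2.2²) / 1.6752 = 4.1889.
Interval: 4.1889 ± 1.960 × 0.7726 → [2.675, 5.703].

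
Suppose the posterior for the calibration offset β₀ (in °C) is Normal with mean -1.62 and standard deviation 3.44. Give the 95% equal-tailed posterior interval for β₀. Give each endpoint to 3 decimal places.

The posterior is symmetric, so the 95% equal-tailed interval is β₀ = -1.62 ± z·3.44 with z = 1.960.
Half-width: 1.960 × 3.44 = 6.742.
-1.62 − 6.742 = -8.362; -1.62 + 6.742 = 5.122.

[-8.362, 5.122]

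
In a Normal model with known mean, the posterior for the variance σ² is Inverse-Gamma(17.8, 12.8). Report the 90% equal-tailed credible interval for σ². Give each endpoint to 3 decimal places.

Inverse-Gamma(17.8, 12.8) quantiles: F⁻¹(0.05) and F⁻¹(0.95).
Equivalently, 1/σ² ~ Gamma(17.8, rate = 12.8); invert its 0.95 and 0.05 quantiles.
Posterior mean ≈ 0.762, SD ≈ 0.192; a Normal approximation gives roughly [0.447, 1.077].
Exact: lower = 0.507; upper = 1.116.

[0.507, 1.116]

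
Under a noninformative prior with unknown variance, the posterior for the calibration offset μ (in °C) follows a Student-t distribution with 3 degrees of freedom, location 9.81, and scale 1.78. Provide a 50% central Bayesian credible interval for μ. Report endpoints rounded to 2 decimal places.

The t_3 distribution is symmetric; the 50% interval is 9.81 ± t·1.78 with t_{0.75,3} = 0.765.
Half-width: 0.765 × 1.78 = 1.36.
9.81 − 1.36 = 8.45; 9.81 + 1.36 = 11.17.

[8.45, 11.17]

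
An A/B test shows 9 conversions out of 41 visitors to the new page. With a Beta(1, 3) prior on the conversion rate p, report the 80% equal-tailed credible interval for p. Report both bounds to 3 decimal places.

Posterior: Beta(1+9, 3+32) = Beta(10, 35).
Equal-tailed 80% interval: the 0.1 and 0.9 quantiles of Beta(10, 35).
Posterior mean ≈ 0.222, SD ≈ 0.061; a Normal approximation gives roughly [0.144, 0.301].
Exact: F⁻¹(0.1) = 0.146; F⁻¹(0.9) = 0.304.

[0.146, 0.304]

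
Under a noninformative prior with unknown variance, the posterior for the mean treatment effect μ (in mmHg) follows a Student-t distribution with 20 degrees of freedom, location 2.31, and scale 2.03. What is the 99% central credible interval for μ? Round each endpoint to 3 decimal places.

[-3.466, 8.086]

The t_20 distribution is symmetric; the 99% interval is 2.31 ± t·2.03 with t_{0.995,20} = 2.845.
Half-width: 2.845 × 2.03 = 5.776.
2.31 − 5.776 = -3.466; 2.31 + 5.776 = 8.086.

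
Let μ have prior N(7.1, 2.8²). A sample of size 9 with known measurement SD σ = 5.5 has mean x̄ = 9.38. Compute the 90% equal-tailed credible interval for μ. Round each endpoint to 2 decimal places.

Posterior precision = 1/2.8² + 9/5.5² = 0.1276 + 0.2975 = 0.4251, so posterior SD = 1.5338.
Posterior mean = (7.1/2.8² + 9·9.38/5.5²) / 0.4251 = 8.6958.
Interval: 8.6958 ± 1.645 × 1.5338 → [6.17, 11.22].

[6.17, 11.22]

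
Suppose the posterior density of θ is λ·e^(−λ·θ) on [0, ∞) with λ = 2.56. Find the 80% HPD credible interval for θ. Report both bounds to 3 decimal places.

[0.000, 0.629]

The exponential density is strictly decreasing on [0, ∞), so the HPD interval is anchored at 0: [0, q] with P(θ ≤ q) = 0.80.
q = −ln(1 − 0.80) / 2.56 = 1.6094 / 2.56 = 0.629.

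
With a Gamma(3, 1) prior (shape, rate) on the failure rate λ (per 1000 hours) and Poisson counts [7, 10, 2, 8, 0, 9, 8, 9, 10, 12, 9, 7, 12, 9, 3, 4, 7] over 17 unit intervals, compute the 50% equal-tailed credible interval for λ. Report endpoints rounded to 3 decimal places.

Posterior: Gamma(3+126, 1+17) = Gamma(129, 18) (shape, rate).
Equal-tailed 50% interval: Gamma(129, 18) quantiles at 0.25 and 0.75.
Posterior mean ≈ 7.167, SD ≈ 0.631; a Normal approximation gives roughly [6.741, 7.592].
Exact: lower = 6.732; upper = 7.582.

[6.732, 7.582]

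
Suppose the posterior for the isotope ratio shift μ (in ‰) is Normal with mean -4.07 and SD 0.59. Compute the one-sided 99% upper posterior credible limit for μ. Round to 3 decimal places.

-2.697

Need U with P(μ ≤ U) = 0.99: U = -4.07 + z_{0.01}·0.59.
z = 2.326; U = -4.07 + 2.326 × 0.59 = -2.697.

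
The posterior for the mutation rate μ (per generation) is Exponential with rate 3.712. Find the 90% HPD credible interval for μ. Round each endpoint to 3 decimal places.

[0.000, 0.620]

The exponential density is strictly decreasing on [0, ∞), so the HPD interval is anchored at 0: [0, q] with P(μ ≤ q) = 0.90.
q = −ln(1 − 0.90) / 3.712 = 2.3026 / 3.712 = 0.620.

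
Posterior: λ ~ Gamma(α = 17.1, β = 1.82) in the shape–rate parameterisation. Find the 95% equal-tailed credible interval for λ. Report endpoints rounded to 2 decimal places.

Posterior: Gamma(shape 17.1, rate 1.82).
Equal-tailed 95% interval: Gamma(17.1, 1.82) quantiles at 0.025 and 0.975.
Posterior mean ≈ 9.40, SD ≈ 2.27; a Normal approximation gives roughly [4.94, 13.85].
Exact: lower = 5.48; upper = 14.34.

[5.48, 14.34]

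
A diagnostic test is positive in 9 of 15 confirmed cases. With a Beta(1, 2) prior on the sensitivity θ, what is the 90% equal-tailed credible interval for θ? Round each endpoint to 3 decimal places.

[0.364, 0.740]

Posterior: Beta(1+9, 2+6) = Beta(10, 8).
Equal-tailed 90% interval: the 0.05 and 0.95 quantiles of Beta(10, 8).
Posterior mean ≈ 0.556, SD ≈ 0.114; a Normal approximation gives roughly [0.368, 0.743].
Exact: F⁻¹(0.05) = 0.364; F⁻¹(0.95) = 0.740.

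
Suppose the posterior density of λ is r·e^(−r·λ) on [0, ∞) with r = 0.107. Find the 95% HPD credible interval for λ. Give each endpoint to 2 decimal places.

[0.00, 28.00]

The exponential density is strictly decreasing on [0, ∞), so the HPD interval is anchored at 0: [0, q] with P(λ ≤ q) = 0.95.
q = −ln(1 − 0.95) / 0.107 = 2.9957 / 0.107 = 28.00.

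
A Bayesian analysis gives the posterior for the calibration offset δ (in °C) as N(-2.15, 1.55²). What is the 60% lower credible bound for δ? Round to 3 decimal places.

-2.543

Need L with P(δ ≥ L) = 0.60: L = -2.15 − z_{0.4}·1.55.
z = 0.253; L = -2.15 − 0.253 × 1.55 = -2.543.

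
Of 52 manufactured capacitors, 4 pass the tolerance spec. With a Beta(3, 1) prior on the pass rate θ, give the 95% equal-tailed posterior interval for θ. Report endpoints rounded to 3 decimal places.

Posterior: Beta(3+4, 1+48) = Beta(7, 49).
Equal-tailed 95% interval: the 0.025 and 0.975 quantiles of Beta(7, 49).
Posterior mean ≈ 0.125, SD ≈ 0.044; a Normal approximation gives roughly [0.039, 0.211].
Exact: F⁻¹(0.025) = 0.053; F⁻¹(0.975) = 0.222.

[0.053, 0.222]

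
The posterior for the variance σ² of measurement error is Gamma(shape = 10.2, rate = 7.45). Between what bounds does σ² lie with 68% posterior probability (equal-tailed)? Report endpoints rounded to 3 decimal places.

[0.949, 1.788]

Posterior: Gamma(shape 10.2, rate 7.45).
Equal-tailed 68% interval: Gamma(10.2, 7.45) quantiles at 0.16 and 0.84.
Posterior mean ≈ 1.369, SD ≈ 0.429; a Normal approximation gives roughly [0.943, 1.795].
Exact: lower = 0.949; upper = 1.788.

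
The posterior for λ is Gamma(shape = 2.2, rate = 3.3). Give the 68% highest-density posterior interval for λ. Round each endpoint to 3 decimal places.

The posterior is unimodal and skewed, so the HPD interval has equal density at both endpoints and is the shortest 68% interval.
Solving f(0.115) = f(0.838) with F(0.838) − F(0.115) = 0.68 gives [0.115, 0.838].
For comparison, the equal-tailed interval is [0.254, 1.079]; the HPD is narrower and shifted toward the mode.

[0.115, 0.838]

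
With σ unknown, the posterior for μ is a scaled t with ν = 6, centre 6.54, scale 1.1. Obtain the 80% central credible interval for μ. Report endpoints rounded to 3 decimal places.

[4.956, 8.124]

The t_6 distribution is symmetric; the 80% interval is 6.54 ± t·1.1 with t_{0.9,6} = 1.440.
Half-width: 1.440 × 1.1 = 1.584.
6.54 − 1.584 = 4.956; 6.54 + 1.584 = 8.124.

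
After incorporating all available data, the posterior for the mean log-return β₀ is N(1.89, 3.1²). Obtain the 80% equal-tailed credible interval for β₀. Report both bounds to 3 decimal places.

[-2.083, 5.863]

The posterior is symmetric, so the 80% equal-tailed interval is β₀ = 1.89 ± z·3.1 with z = 1.282.
Half-width: 1.282 × 3.1 = 3.973.
1.89 − 3.973 = -2.083; 1.89 + 3.973 = 5.863.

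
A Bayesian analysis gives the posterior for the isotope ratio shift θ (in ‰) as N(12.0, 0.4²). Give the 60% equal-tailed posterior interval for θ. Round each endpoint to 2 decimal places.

The posterior is symmetric, so the 60% equal-tailed interval is θ = 12.0 ± z·0.4 with z = 0.842.
Half-width: 0.842 × 0.4 = 0.34.
12.0 − 0.34 = 11.66; 12.0 + 0.34 = 12.34.

[11.66, 12.34]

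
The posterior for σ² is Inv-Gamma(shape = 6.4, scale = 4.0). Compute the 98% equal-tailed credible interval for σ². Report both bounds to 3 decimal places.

[0.292, 2.001]

Inverse-Gamma(6.4, 4.0) quantiles: F⁻¹(0.01) and F⁻¹(0.99).
Equivalently, 1/σ² ~ Gamma(6.4, rate = 4.0); invert its 0.99 and 0.01 quantiles.
Posterior mean ≈ 0.741, SD ≈ 0.353; a Normal approximation gives roughly [-0.081, 1.562].
Exact: lower = 0.292; upper = 2.001.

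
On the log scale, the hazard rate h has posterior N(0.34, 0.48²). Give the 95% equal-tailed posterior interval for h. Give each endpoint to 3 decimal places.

[0.548, 3.599]

On the log scale the 95% interval is 0.34 ± 1.960 × 0.48 = [-0.6008, 1.2808].
Exponentiate: [e^-0.6008, e^1.2808] = [0.548, 3.599].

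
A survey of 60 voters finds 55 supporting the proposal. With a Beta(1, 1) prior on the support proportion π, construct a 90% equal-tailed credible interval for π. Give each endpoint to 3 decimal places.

[0.835, 0.956]

Posterior: Beta(1+55, 1+5) = Beta(56, 6).
Equal-tailed 90% interval: the 0.05 and 0.95 quantiles of Beta(56, 6).
Posterior mean ≈ 0.903, SD ≈ 0.037; a Normal approximation gives roughly [0.842, 0.964].
Exact: F⁻¹(0.05) = 0.835; F⁻¹(0.95) = 0.956.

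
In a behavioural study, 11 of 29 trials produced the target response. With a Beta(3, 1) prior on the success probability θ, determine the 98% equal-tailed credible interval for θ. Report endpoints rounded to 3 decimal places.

[0.237, 0.624]

Posterior: Beta(3+11, 1+18) = Beta(14, 19).
Equal-tailed 98% interval: the 0.01 and 0.99 quantiles of Beta(14, 19).
Posterior mean ≈ 0.424, SD ≈ 0.085; a Normal approximation gives roughly [0.227, 0.621].
Exact: F⁻¹(0.01) = 0.237; F⁻¹(0.99) = 0.624.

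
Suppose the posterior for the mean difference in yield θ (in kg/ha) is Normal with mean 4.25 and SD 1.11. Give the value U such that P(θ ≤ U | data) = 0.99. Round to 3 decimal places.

Need U with P(θ ≤ U) = 0.99: U = 4.25 + z_{0.01}·1.11.
z = 2.326; U = 4.25 + 2.326 × 1.11 = 6.832.

6.832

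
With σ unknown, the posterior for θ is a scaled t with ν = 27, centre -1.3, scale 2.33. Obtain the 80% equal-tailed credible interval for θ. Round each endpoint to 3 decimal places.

The t_27 distribution is symmetric; the 80% interval is -1.3 ± t·2.33 with t_{0.9,27} = 1.314.
Half-width: 1.314 × 2.33 = 3.061.
-1.3 − 3.061 = -4.361; -1.3 + 3.061 = 1.761.

[-4.361, 1.761]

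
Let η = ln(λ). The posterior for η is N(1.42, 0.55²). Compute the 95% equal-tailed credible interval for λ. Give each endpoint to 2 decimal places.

On the log scale the 95% interval is 1.42 ± 1.960 × 0.55 = [0.3420, 2.4980].
Exponentiate: [e^0.3420, e^2.4980] = [1.41, 12.16].

[1.41, 12.16]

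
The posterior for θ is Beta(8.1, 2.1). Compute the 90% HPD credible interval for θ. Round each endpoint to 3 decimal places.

[0.617, 0.981]

The posterior is unimodal and skewed, so the HPD interval has equal density at both endpoints and is the shortest 90% interval.
Solving f(0.617) = f(0.981) with F(0.981) − F(0.617) = 0.90 gives [0.617, 0.981].
For comparison, the equal-tailed interval is [0.566, 0.955]; the HPD is narrower and shifted toward the mode.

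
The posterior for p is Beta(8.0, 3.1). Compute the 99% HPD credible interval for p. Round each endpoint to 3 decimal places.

The posterior is unimodal and skewed, so the HPD interval has equal density at both endpoints and is the shortest 99% interval.
Solving f(0.375) = f(0.974) with F(0.974) − F(0.375) = 0.99 gives [0.375, 0.974].
For comparison, the equal-tailed interval is [0.347, 0.960]; the HPD is narrower and shifted toward the mode.

[0.375, 0.974]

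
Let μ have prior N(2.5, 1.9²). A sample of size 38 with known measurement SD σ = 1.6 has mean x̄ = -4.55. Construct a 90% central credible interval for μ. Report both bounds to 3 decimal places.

Posterior precision = 1/1.9² + 38/1.6² = 0.2770 + 14.8437 = 15.1208, so posterior SD = 0.2572.
Posterior mean = (2.5/1.9² + 38·-4.55/1.6²) / 15.1208 = -4.4208.
Interval: -4.4208 ± 1.645 × 0.2572 → [-4.844, -3.998].

[-4.844, -3.998]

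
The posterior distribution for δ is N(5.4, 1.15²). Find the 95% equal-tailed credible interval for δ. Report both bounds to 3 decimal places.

[3.146, 7.654]

The posterior is symmetric, so the 95% equal-tailed interval is δ = 5.4 ± z·1.15 with z = 1.960.
Half-width: 1.960 × 1.15 = 2.254.
5.4 − 2.254 = 3.146; 5.4 + 2.254 = 7.654.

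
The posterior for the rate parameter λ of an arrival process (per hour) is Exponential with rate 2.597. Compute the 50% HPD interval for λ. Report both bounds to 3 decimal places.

[0.000, 0.267]

The exponential density is strictly decreasing on [0, ∞), so the HPD interval is anchored at 0: [0, q] with P(λ ≤ q) = 0.50.
q = −ln(1 − 0.50) / 2.597 = 0.6931 / 2.597 = 0.267.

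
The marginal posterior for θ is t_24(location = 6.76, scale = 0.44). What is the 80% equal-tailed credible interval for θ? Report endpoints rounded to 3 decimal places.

[6.180, 7.340]

The t_24 distribution is symmetric; the 80% interval is 6.76 ± t·0.44 with t_{0.9,24} = 1.318.
Half-width: 1.318 × 0.44 = 0.580.
6.76 − 0.580 = 6.180; 6.76 + 0.580 = 7.340.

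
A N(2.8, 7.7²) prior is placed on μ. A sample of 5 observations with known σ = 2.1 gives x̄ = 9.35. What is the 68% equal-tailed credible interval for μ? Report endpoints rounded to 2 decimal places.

Posterior precision = 1/7.7² + 5/2.1² = 0.0169 + 1.1338 = 1.1507, so posterior SD = 0.9322.
Posterior mean = (2.8/7.7² + 5·9.35/2.1²) / 1.1507 = 9.2540.
Interval: 9.2540 ± 0.994 × 0.9322 → [8.33, 10.18].

[8.33, 10.18]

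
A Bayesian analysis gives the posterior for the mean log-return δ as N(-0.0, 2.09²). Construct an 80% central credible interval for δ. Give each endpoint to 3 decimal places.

[-2.678, 2.678]

The posterior is symmetric, so the 80% equal-tailed interval is δ = -0.0 ± z·2.09 with z = 1.282.
Half-width: 1.282 × 2.09 = 2.678.
-0.0 − 2.678 = -2.678; -0.0 + 2.678 = 2.678.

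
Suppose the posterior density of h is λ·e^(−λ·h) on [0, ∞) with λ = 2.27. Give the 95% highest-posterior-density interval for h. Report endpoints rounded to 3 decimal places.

[0.000, 1.320]

The exponential density is strictly decreasing on [0, ∞), so the HPD interval is anchored at 0: [0, q] with P(h ≤ q) = 0.95.
q = −ln(1 − 0.95) / 2.27 = 2.9957 / 2.27 = 1.320.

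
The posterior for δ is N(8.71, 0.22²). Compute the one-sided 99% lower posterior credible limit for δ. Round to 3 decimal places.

Need L with P(δ ≥ L) = 0.99: L = 8.71 − z_{0.01}·0.22.
z = 2.326; L = 8.71 − 2.326 × 0.22 = 8.198.

8.198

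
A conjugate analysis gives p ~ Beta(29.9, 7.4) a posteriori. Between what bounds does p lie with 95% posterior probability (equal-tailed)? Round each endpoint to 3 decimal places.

Posterior: Beta(29.9, 7.4).
Equal-tailed 95% interval: the 0.025 and 0.975 quantiles of Beta(29.9, 7.4).
Posterior mean ≈ 0.802, SD ≈ 0.064; a Normal approximation gives roughly [0.675, 0.928].
Exact: F⁻¹(0.025) = 0.661; F⁻¹(0.975) = 0.911.

[0.661, 0.911]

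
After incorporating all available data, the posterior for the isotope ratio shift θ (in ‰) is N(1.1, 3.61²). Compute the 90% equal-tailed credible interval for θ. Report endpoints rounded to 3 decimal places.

[-4.838, 7.038]

The posterior is symmetric, so the 90% equal-tailed interval is θ = 1.1 ± z·3.61 with z = 1.645.
Half-width: 1.645 × 3.61 = 5.938.
1.1 − 5.938 = -4.838; 1.1 + 5.938 = 7.038.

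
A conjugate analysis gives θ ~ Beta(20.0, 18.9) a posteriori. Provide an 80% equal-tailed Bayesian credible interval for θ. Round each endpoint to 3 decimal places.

[0.412, 0.616]

Posterior: Beta(20.0, 18.9).
Equal-tailed 80% interval: the 0.1 and 0.9 quantiles of Beta(20.0, 18.9).
Posterior mean ≈ 0.514, SD ≈ 0.079; a Normal approximation gives roughly [0.413, 0.616].
Exact: F⁻¹(0.1) = 0.412; F⁻¹(0.9) = 0.616.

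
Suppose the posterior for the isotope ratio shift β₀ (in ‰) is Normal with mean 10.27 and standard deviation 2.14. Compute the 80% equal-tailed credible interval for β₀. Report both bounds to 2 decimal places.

The posterior is symmetric, so the 80% equal-tailed interval is β₀ = 10.27 ± z·2.14 with z = 1.282.
Half-width: 1.282 × 2.14 = 2.74.
10.27 − 2.74 = 7.53; 10.27 + 2.74 = 13.01.

[7.53, 13.01]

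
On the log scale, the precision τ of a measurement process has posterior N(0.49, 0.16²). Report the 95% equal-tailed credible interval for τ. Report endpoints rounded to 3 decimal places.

[1.193, 2.234]

On the log scale the 95% interval is 0.49 ± 1.960 × 0.16 = [0.1764, 0.8036].
Exponentiate: [e^0.1764, e^0.8036] = [1.193, 2.234].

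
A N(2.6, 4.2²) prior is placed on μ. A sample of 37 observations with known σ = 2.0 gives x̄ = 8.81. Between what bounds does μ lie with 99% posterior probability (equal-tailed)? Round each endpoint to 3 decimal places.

[7.928, 9.617]

Posterior precision = 1/4.2² + 37/2.0² = 0.0567 + 9.2500 = 9.3067, so posterior SD = 0.3278.
Posterior mean = (2.6/4.2² + 37·8.81/2.0²) / 9.3067 = 8.7722.
Interval: 8.7722 ± 2.576 × 0.3278 → [7.928, 9.617].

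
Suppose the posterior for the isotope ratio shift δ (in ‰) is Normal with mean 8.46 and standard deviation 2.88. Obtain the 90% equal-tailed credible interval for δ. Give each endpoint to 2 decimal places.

The posterior is symmetric, so the 90% equal-tailed interval is δ = 8.46 ± z·2.88 with z = 1.645.
Half-width: 1.645 × 2.88 = 4.74.
8.46 − 4.74 = 3.72; 8.46 + 4.74 = 13.20.

[3.72, 13.20]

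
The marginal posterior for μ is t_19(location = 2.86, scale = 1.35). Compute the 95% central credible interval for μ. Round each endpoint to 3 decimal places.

[0.034, 5.686]

The t_19 distribution is symmetric; the 95% interval is 2.86 ± t·1.35 with t_{0.975,19} = 2.093.
Half-width: 2.093 × 1.35 = 2.826.
2.86 − 2.826 = 0.034; 2.86 + 2.826 = 5.686.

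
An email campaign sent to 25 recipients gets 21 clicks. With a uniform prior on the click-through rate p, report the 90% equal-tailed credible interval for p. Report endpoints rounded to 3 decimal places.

[0.682, 0.921]

Posterior: Beta(1+21, 1+4) = Beta(22, 5).
Equal-tailed 90% interval: the 0.05 and 0.95 quantiles of Beta(22, 5).
Posterior mean ≈ 0.815, SD ≈ 0.073; a Normal approximation gives roughly [0.694, 0.936].
Exact: F⁻¹(0.05) = 0.682; F⁻¹(0.95) = 0.921.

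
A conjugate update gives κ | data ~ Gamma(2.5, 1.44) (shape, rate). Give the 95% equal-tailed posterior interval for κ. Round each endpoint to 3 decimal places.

[0.289, 4.456]

Posterior: Gamma(shape 2.5, rate 1.44).
Equal-tailed 95% interval: Gamma(2.5, 1.44) quantiles at 0.025 and 0.975.
Posterior mean ≈ 1.736, SD ≈ 1.098; a Normal approximation gives roughly [-0.416, 3.888].
Exact: lower = 0.289; upper = 4.456.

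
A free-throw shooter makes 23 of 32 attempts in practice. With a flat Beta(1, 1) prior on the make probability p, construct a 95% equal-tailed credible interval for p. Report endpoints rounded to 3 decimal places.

[0.545, 0.844]

Posterior: Beta(1+23, 1+9) = Beta(24, 10).
Equal-tailed 95% interval: the 0.025 and 0.975 quantiles of Beta(24, 10).
Posterior mean ≈ 0.706, SD ≈ 0.077; a Normal approximation gives roughly [0.555, 0.857].
Exact: F⁻¹(0.025) = 0.545; F⁻¹(0.975) = 0.844.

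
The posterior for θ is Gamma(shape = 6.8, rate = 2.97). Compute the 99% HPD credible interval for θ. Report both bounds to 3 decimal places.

The posterior is unimodal and skewed, so the HPD interval has equal density at both endpoints and is the shortest 99% interval.
Solving f(0.521) = f(4.896) with F(4.896) − F(0.521) = 0.99 gives [0.521, 4.896].
For comparison, the equal-tailed interval is [0.651, 5.172]; the HPD is narrower and shifted toward the mode.

[0.521, 4.896]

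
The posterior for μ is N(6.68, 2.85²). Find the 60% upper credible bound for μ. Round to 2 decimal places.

7.40

Need U with P(μ ≤ U) = 0.60: U = 6.68 + z_{0.4}·2.85.
z = 0.253; U = 6.68 + 0.253 × 2.85 = 7.40.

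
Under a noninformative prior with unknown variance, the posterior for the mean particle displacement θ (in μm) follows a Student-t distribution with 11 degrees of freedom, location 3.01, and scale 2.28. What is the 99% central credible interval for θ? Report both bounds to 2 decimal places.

The t_11 distribution is symmetric; the 99% interval is 3.01 ± t·2.28 with t_{0.995,11} = 3.106.
Half-width: 3.106 × 2.28 = 7.08.
3.01 − 7.08 = -4.07; 3.01 + 7.08 = 10.09.

[-4.07, 10.09]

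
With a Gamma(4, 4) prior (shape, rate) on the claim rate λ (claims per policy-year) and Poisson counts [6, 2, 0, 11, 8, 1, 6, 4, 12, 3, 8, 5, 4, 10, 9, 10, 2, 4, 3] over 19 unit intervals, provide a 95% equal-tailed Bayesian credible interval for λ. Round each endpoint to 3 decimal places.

Posterior: Gamma(4+108, 4+19) = Gamma(112, 23) (shape, rate).
Equal-tailed 95% interval: Gamma(112, 23) quantiles at 0.025 and 0.975.
Posterior mean ≈ 4.870, SD ≈ 0.460; a Normal approximation gives roughly [3.968, 5.771].
Exact: lower = 4.010; upper = 5.812.

[4.010, 5.812]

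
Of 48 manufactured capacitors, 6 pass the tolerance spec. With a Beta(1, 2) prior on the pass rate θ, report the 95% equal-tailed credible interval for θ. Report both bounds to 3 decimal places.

Posterior: Beta(1+6, 2+42) = Beta(7, 44).
Equal-tailed 95% interval: the 0.025 and 0.975 quantiles of Beta(7, 44).
Posterior mean ≈ 0.137, SD ≈ 0.048; a Normal approximation gives roughly [0.044, 0.231].
Exact: F⁻¹(0.025) = 0.058; F⁻¹(0.975) = 0.243.

[0.058, 0.243]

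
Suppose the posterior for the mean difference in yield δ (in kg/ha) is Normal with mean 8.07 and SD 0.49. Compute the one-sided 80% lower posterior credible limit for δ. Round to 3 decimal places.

7.658

Need L with P(δ ≥ L) = 0.80: L = 8.07 − z_{0.2}·0.49.
z = 0.842; L = 8.07 − 0.842 × 0.49 = 7.658.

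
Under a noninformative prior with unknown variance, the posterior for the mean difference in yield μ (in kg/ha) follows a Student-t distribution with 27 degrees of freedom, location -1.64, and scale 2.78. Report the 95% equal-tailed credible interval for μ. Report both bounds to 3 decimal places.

The t_27 distribution is symmetric; the 95% interval is -1.64 ± t·2.78 with t_{0.975,27} = 2.052.
Half-width: 2.052 × 2.78 = 5.704.
-1.64 − 5.704 = -7.344; -1.64 + 5.704 = 4.064.

[-7.344, 4.064]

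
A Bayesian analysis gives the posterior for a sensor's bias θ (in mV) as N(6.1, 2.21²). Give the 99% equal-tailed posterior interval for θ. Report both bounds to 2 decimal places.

[0.41, 11.79]

The posterior is symmetric, so the 99% equal-tailed interval is θ = 6.1 ± z·2.21 with z = 2.576.
Half-width: 2.576 × 2.21 = 5.69.
6.1 − 5.69 = 0.41; 6.1 + 5.69 = 11.79.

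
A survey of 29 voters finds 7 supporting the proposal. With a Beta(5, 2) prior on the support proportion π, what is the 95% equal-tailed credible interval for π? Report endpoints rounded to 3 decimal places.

[0.191, 0.493]

Posterior: Beta(5+7, 2+22) = Beta(12, 24).
Equal-tailed 95% interval: the 0.025 and 0.975 quantiles of Beta(12, 24).
Posterior mean ≈ 0.333, SD ≈ 0.077; a Normal approximation gives roughly [0.181, 0.485].
Exact: F⁻¹(0.025) = 0.191; F⁻¹(0.975) = 0.493.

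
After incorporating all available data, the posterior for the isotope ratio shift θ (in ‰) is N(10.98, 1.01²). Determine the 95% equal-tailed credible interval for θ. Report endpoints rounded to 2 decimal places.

The posterior is symmetric, so the 95% equal-tailed interval is θ = 10.98 ± z·1.01 with z = 1.960.
Half-width: 1.960 × 1.01 = 1.98.
10.98 − 1.98 = 9.00; 10.98 + 1.98 = 12.96.

[9.00, 12.96]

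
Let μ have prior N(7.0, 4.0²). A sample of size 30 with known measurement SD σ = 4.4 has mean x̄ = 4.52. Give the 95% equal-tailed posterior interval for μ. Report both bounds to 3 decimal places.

[3.072, 6.160]

Posterior precision = 1/4.0² + 30/4.4² = 0.0625 + 1.5496 = 1.6121, so posterior SD = 0.7876.
Posterior mean = (7.0/4.0² + 30·4.52/4.4²) / 1.6121 = 4.6161.
Interval: 4.6161 ± 1.960 × 0.7876 → [3.072, 6.160].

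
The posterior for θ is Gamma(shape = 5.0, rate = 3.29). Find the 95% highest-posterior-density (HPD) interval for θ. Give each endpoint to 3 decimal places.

[0.367, 2.866]

The posterior is unimodal and skewed, so the HPD interval has equal density at both endpoints and is the shortest 95% interval.
Solving f(0.367) = f(2.866) with F(2.866) − F(0.367) = 0.95 gives [0.367, 2.866].
For comparison, the equal-tailed interval is [0.493, 3.113]; the HPD is narrower and shifted toward the mode.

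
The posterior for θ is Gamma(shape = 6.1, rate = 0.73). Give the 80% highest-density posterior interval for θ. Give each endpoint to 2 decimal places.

[3.69, 11.82]

The posterior is unimodal and skewed, so the HPD interval has equal density at both endpoints and is the shortest 80% interval.
Solving f(3.69) = f(11.82) with F(11.82) − F(3.69) = 0.80 gives [3.69, 11.82].
For comparison, the equal-tailed interval is [4.42, 12.88]; the HPD is narrower and shifted toward the mode.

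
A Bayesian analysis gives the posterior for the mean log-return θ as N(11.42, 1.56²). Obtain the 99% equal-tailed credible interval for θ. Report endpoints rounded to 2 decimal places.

[7.40, 15.44]

The posterior is symmetric, so the 99% equal-tailed interval is θ = 11.42 ± z·1.56 with z = 2.576.
Half-width: 2.576 × 1.56 = 4.02.
11.42 − 4.02 = 7.40; 11.42 + 4.02 = 15.44.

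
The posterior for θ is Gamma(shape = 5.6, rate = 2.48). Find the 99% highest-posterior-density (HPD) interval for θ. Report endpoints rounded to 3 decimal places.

[0.402, 5.124]

The posterior is unimodal and skewed, so the HPD interval has equal density at both endpoints and is the shortest 99% interval.
Solving f(0.402) = f(5.124) with F(5.124) − F(0.402) = 0.99 gives [0.402, 5.124].
For comparison, the equal-tailed interval is [0.543, 5.457]; the HPD is narrower and shifted toward the mode.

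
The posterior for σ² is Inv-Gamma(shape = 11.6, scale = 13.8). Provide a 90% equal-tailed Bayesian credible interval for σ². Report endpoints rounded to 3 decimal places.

[0.779, 2.084]

Inverse-Gamma(11.6, 13.8) quantiles: F⁻¹(0.05) and F⁻¹(0.95).
Equivalently, 1/σ² ~ Gamma(11.6, rate = 13.8); invert its 0.95 and 0.05 quantiles.
Posterior mean ≈ 1.302, SD ≈ 0.420; a Normal approximation gives roughly [0.611, 1.993].
Exact: lower = 0.779; upper = 2.084.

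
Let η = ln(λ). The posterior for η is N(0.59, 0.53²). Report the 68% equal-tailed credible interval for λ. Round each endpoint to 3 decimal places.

On the log scale the 68% interval is 0.59 ± 0.994 × 0.53 = [0.0629, 1.1171].
Exponentiate: [e^0.0629, e^1.1171] = [1.065, 3.056].

[1.065, 3.056]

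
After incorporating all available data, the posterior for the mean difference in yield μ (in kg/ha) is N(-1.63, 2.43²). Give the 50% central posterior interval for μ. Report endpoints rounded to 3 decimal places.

[-3.269, 0.009]

The posterior is symmetric, so the 50% equal-tailed interval is μ = -1.63 ± z·2.43 with z = 0.674.
Half-width: 0.674 × 2.43 = 1.639.
-1.63 − 1.639 = -3.269; -1.63 + 1.639 = 0.009.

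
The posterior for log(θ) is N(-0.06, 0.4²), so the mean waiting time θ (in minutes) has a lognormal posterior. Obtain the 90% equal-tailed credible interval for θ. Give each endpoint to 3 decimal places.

On the log scale the 90% interval is -0.06 ± 1.645 × 0.4 = [-0.7179, 0.5979].
Exponentiate: [e^-0.7179, e^0.5979] = [0.488, 1.818].

[0.488, 1.818]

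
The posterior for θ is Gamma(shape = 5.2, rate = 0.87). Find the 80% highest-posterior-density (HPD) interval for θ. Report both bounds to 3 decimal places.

[2.366, 8.592]

The posterior is unimodal and skewed, so the HPD interval has equal density at both endpoints and is the shortest 80% interval.
Solving f(2.366) = f(8.592) with F(8.592) − F(2.366) = 0.80 gives [2.366, 8.592].
For comparison, the equal-tailed interval is [2.959, 9.485]; the HPD is narrower and shifted toward the mode.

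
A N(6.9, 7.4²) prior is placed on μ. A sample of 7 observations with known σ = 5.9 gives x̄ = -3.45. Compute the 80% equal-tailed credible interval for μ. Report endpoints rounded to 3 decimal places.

Posterior precision = 1/7.4² + 7/5.9² = 0.0183 + 0.2011 = 0.2194, so posterior SD = 2.1351.
Posterior mean = (6.9/7.4² + 7·-3.45/5.9²) / 0.2194 = -2.5883.
Interval: -2.5883 ± 1.282 × 2.1351 → [-5.325, 0.148].

[-5.325, 0.148]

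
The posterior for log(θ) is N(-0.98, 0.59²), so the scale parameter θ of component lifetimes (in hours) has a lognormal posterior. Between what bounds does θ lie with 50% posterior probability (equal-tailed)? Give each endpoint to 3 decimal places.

[0.252, 0.559]

On the log scale the 50% interval is -0.98 ± 0.674 × 0.59 = [-1.3779, -0.5821].
Exponentiate: [e^-1.3779, e^-0.5821] = [0.252, 0.559].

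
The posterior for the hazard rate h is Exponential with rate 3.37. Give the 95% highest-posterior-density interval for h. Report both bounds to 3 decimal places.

[0.000, 0.889]

The exponential density is strictly decreasing on [0, ∞), so the HPD interval is anchored at 0: [0, q] with P(h ≤ q) = 0.95.
q = −ln(1 − 0.95) / 3.37 = 2.9957 / 3.37 = 0.889.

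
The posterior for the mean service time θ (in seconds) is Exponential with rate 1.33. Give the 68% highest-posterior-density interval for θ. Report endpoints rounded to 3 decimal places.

The exponential density is strictly decreasing on [0, ∞), so the HPD interval is anchored at 0: [0, q] with P(θ ≤ q) = 0.68.
q = −ln(1 − 0.68) / 1.33 = 1.1394 / 1.33 = 0.857.

[0.000, 0.857]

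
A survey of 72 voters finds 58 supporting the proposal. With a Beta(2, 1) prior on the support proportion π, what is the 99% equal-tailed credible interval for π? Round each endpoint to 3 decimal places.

Posterior: Beta(2+58, 1+14) = Beta(60, 15).
Equal-tailed 99% interval: the 0.005 and 0.995 quantiles of Beta(60, 15).
Posterior mean ≈ 0.800, SD ≈ 0.046; a Normal approximation gives roughly [0.682, 0.918].
Exact: F⁻¹(0.005) = 0.668; F⁻¹(0.995) = 0.902.

[0.668, 0.902]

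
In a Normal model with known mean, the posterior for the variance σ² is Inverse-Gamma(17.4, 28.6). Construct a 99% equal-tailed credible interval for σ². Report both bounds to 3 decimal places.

[0.953, 3.354]

Inverse-Gamma(17.4, 28.6) quantiles: F⁻¹(0.005) and F⁻¹(0.995).
Equivalently, 1/σ² ~ Gamma(17.4, rate = 28.6); invert its 0.995 and 0.005 quantiles.
Posterior mean ≈ 1.744, SD ≈ 0.444; a Normal approximation gives roughly [0.599, 2.889].
Exact: lower = 0.953; upper = 3.354.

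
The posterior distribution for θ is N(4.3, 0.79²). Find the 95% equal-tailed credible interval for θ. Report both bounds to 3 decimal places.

The posterior is symmetric, so the 95% equal-tailed interval is θ = 4.3 ± z·0.79 with z = 1.960.
Half-width: 1.960 × 0.79 = 1.548.
4.3 − 1.548 = 2.752; 4.3 + 1.548 = 5.848.

[2.752, 5.848]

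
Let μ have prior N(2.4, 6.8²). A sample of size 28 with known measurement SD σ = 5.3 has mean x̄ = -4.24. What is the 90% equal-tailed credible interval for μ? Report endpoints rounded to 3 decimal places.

Posterior precision = 1/6.8² + 28/5.3² = 0.0216 + 0.9968 = 1.0184, so posterior SD = 0.9909.
Posterior mean = (2.4/6.8² + 28·-4.24/5.3²) / 1.0184 = -4.0990.
Interval: -4.0990 ± 1.645 × 0.9909 → [-5.729, -2.469].

[-5.729, -2.469]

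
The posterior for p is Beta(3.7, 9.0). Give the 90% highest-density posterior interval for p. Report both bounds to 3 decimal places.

[0.090, 0.484]

The posterior is unimodal and skewed, so the HPD interval has equal density at both endpoints and is the shortest 90% interval.
Solving f(0.090) = f(0.484) with F(0.484) − F(0.090) = 0.90 gives [0.090, 0.484].
For comparison, the equal-tailed interval is [0.110, 0.512]; the HPD is narrower and shifted toward the mode.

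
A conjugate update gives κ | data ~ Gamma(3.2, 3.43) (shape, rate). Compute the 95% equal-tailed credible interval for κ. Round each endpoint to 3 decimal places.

[0.206, 2.198]

Posterior: Gamma(shape 3.2, rate 3.43).
Equal-tailed 95% interval: Gamma(3.2, 3.43) quantiles at 0.025 and 0.975.
Posterior mean ≈ 0.933, SD ≈ 0.522; a Normal approximation gives roughly [-0.089, 1.955].
Exact: lower = 0.206; upper = 2.198.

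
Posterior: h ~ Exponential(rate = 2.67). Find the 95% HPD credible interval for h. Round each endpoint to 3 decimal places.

[0.000, 1.122]

The exponential density is strictly decreasing on [0, ∞), so the HPD interval is anchored at 0: [0, q] with P(h ≤ q) = 0.95.
q = −ln(1 − 0.95) / 2.67 = 2.9957 / 2.67 = 1.122.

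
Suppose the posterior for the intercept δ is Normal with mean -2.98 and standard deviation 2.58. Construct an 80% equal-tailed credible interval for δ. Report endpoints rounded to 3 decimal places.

The posterior is symmetric, so the 80% equal-tailed interval is δ = -2.98 ± z·2.58 with z = 1.282.
Half-width: 1.282 × 2.58 = 3.306.
-2.98 − 3.306 = -6.286; -2.98 + 3.306 = 0.326.

[-6.286, 0.326]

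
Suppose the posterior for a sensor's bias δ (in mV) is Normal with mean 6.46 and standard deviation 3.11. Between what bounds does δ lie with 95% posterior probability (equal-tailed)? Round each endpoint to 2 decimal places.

The posterior is symmetric, so the 95% equal-tailed interval is δ = 6.46 ± z·3.11 with z = 1.960.
Half-width: 1.960 × 3.11 = 6.10.
6.46 − 6.10 = 0.36; 6.46 + 6.10 = 12.56.

[0.36, 12.56]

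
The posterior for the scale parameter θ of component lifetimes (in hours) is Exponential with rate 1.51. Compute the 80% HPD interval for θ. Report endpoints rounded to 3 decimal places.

[0.000, 1.066]

The exponential density is strictly decreasing on [0, ∞), so the HPD interval is anchored at 0: [0, q] with P(θ ≤ q) = 0.80.
q = −ln(1 − 0.80) / 1.51 = 1.6094 / 1.51 = 1.066.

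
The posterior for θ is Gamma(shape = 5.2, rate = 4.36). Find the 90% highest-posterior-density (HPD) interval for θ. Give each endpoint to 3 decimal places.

The posterior is unimodal and skewed, so the HPD interval has equal density at both endpoints and is the shortest 90% interval.
Solving f(0.374) = f(1.980) with F(1.980) − F(0.374) = 0.90 gives [0.374, 1.980].
For comparison, the equal-tailed interval is [0.481, 2.162]; the HPD is narrower and shifted toward the mode.

[0.374, 1.980]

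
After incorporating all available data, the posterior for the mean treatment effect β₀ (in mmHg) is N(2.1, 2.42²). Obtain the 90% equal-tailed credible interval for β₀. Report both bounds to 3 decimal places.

[-1.881, 6.081]

The posterior is symmetric, so the 90% equal-tailed interval is β₀ = 2.1 ± z·2.42 with z = 1.645.
Half-width: 1.645 × 2.42 = 3.981.
2.1 − 3.981 = -1.881; 2.1 + 3.981 = 6.081.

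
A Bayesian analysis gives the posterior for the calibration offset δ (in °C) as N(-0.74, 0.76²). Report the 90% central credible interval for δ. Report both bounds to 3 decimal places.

The posterior is symmetric, so the 90% equal-tailed interval is δ = -0.74 ± z·0.76 with z = 1.645.
Half-width: 1.645 × 0.76 = 1.250.
-0.74 − 1.250 = -1.990; -0.74 + 1.250 = 0.510.

[-1.990, 0.510]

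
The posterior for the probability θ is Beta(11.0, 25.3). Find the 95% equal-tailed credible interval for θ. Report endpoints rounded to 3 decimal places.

[0.167, 0.460]

Posterior: Beta(11.0, 25.3).
Equal-tailed 95% interval: the 0.025 and 0.975 quantiles of Beta(11.0, 25.3).
Posterior mean ≈ 0.303, SD ≈ 0.075; a Normal approximation gives roughly [0.156, 0.451].
Exact: F⁻¹(0.025) = 0.167; F⁻¹(0.975) = 0.460.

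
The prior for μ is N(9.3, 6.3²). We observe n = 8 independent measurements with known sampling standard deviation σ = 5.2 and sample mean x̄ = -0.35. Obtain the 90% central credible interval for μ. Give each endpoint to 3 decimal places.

Posterior precision = 1/6.3² + 8/5.2² = 0.0252 + 0.2959 = 0.3211, so posterior SD = 1.7649.
Posterior mean = (9.3/6.3² + 8·-0.35/5.2²) / 0.3211 = 0.4073.
Interval: 0.4073 ± 1.645 × 1.7649 → [-2.496, 3.310].

[-2.496, 3.310]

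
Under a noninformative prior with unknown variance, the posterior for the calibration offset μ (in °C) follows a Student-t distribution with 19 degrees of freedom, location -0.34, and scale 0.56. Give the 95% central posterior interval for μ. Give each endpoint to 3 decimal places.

The t_19 distribution is symmetric; the 95% interval is -0.34 ± t·0.56 with t_{0.975,19} = 2.093.
Half-width: 2.093 × 0.56 = 1.172.
-0.34 − 1.172 = -1.512; -0.34 + 1.172 = 0.832.

[-1.512, 0.832]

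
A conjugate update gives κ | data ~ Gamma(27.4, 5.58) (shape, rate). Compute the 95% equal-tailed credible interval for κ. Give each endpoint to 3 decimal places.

[3.247, 6.912]

Posterior: Gamma(shape 27.4, rate 5.58).
Equal-tailed 95% interval: Gamma(27.4, 5.58) quantiles at 0.025 and 0.975.
Posterior mean ≈ 4.910, SD ≈ 0.938; a Normal approximation gives roughly [3.072, 6.749].
Exact: lower = 3.247; upper = 6.912.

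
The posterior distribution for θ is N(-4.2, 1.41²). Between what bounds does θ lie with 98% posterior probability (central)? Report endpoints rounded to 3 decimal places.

[-7.480, -0.920]

The posterior is symmetric, so the 98% equal-tailed interval is θ = -4.2 ± z·1.41 with z = 2.326.
Half-width: 2.326 × 1.41 = 3.280.
-4.2 − 3.280 = -7.480; -4.2 + 3.280 = -0.920.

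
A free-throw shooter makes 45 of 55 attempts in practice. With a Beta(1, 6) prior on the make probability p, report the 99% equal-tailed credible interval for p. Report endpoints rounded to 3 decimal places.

Posterior: Beta(1+45, 6+10) = Beta(46, 16).
Equal-tailed 99% interval: the 0.005 and 0.995 quantiles of Beta(46, 16).
Posterior mean ≈ 0.742, SD ≈ 0.055; a Normal approximation gives roughly [0.600, 0.884].
Exact: F⁻¹(0.005) = 0.588; F⁻¹(0.995) = 0.867.

[0.588, 0.867]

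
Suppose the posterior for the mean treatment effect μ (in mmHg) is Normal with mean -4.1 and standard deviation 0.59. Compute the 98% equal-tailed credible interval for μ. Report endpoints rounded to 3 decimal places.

The posterior is symmetric, so the 98% equal-tailed interval is μ = -4.1 ± z·0.59 with z = 2.326.
Half-width: 2.326 × 0.59 = 1.373.
-4.1 − 1.373 = -5.473; -4.1 + 1.373 = -2.727.

[-5.473, -2.727]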